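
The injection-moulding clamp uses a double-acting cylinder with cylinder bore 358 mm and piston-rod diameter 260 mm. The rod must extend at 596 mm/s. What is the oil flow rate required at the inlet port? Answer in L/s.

Q ≈ 60.0 L/s

Cap-side area A_cap = π/4 × (358 mm)² = 1.007e5 mm^2
Q = A × v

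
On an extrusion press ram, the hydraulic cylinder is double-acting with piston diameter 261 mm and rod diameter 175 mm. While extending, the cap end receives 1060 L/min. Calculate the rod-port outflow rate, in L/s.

Q_out ≈ 9.72 L/s

Cap-side area A_cap = π/4 × (261 mm)² = 53500 mm^2
Rod-side annular area A_ann = π/4 × (261² − 175²) = 29450 mm^2
Piston speed v = Q_in/A_cap; rod-end outflow Q_out = v × A_ann = Q_in × A_ann/A_cap.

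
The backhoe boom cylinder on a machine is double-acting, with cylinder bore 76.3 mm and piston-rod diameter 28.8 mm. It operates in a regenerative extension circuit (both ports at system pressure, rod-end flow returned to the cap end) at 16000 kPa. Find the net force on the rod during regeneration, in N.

With equal pressure on both faces, forces on the annular region cancel; the net push is pressure × rod cross-section.
Rod cross-section A_rod = π/4 × (28.8 mm)² = 651.4 mm^2
F = P × A_rod

F ≈ 10400 N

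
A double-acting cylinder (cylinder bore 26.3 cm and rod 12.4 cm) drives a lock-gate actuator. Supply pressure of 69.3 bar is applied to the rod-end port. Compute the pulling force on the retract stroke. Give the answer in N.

F ≈ 2.93e5 N

Rod-side annular area A_ann = π/4 × (26.3² − 12.4²) = 422.5 cm^2
On retraction the pressure acts on the annular area (bore minus rod).
F = P × A_ann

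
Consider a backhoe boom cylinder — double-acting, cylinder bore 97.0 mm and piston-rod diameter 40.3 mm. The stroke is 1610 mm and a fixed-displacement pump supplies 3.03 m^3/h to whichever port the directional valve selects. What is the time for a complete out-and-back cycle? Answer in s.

Cap-side area A_cap = π/4 × (97.0 mm)² = 7390 mm^2
Rod-side annular area A_ann = π/4 × (97.0² − 40.3²) = 6114 mm^2
t_ext = A_cap·L/Q = 14.14 s
t_ret = A_ann·L/Q = 11.70 s
t_cycle = t_ext + t_ret

t ≈ 25.8 s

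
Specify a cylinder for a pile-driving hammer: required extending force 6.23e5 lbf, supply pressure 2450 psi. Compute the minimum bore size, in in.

D ≈ 18.0 in

Extension force acts on the full piston face: F = P × (π/4)D².
D = √(4F / (πP)) = √(4 × 6.23e5 lbf / (π × 2450 psi))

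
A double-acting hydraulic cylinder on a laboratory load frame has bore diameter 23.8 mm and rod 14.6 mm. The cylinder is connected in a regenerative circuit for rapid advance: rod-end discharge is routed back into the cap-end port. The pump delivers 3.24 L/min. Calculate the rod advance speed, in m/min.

In regeneration the rod-end outflow joins the pump flow into the cap end, so the net volume the pump must supply per unit advance equals the rod cross-section area.
Rod cross-section A_rod = π/4 × (14.6 mm)² = 167.4 mm^2
v = Q_pump / A_rod

v ≈ 19.4 m/min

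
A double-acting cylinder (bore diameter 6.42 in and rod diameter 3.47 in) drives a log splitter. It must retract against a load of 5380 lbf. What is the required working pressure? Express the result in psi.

P ≈ 235 psi

Rod-side annular area A_ann = π/4 × (6.42² − 3.47²) = 22.91 in^2
Retraction: pressure acts on the annular area.
P = F / A = 5380 lbf / A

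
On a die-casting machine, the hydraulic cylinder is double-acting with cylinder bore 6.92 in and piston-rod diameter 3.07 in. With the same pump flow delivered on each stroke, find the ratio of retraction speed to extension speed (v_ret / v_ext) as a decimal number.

Cap-side area A_cap = π/4 × (6.92 in)² = 37.61 in^2
Rod-side annular area A_ann = π/4 × (6.92² − 3.07²) = 30.21 in^2
For equal Q, v ∝ 1/A, so v_ret/v_ext = A_cap/A_ann.

v_ret/v_ext ≈ 1.25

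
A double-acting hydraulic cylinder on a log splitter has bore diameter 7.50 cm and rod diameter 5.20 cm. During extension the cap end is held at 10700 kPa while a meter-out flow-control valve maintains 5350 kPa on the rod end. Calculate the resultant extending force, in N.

Cap-side area A_cap = π/4 × (7.50 cm)² = 44.18 cm^2
Rod-side annular area A_ann = π/4 × (7.50² − 5.20²) = 22.94 cm^2
Net thrust = P_cap·A_cap − P_rod·A_ann = 47270 N − 12270 N

F ≈ 35000 N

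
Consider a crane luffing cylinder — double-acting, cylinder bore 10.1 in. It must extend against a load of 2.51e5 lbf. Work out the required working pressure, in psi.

Cap-side area A_cap = π/4 × (10.1 in)² = 80.12 in^2
P = F / A = 2.51e5 lbf / A

P ≈ 3130 psi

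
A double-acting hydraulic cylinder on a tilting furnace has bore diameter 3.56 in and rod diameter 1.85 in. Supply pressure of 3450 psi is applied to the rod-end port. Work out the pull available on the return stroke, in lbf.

Rod-side annular area A_ann = π/4 × (3.56² − 1.85²) = 7.266 in^2
On retraction the pressure acts on the annular area (bore minus rod).
F = P × A_ann

F ≈ 25100 lbf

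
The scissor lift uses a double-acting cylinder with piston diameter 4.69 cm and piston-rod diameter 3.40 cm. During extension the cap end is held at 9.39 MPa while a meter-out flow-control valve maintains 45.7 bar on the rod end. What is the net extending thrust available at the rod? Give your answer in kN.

F ≈ 12.5 kN

Cap-side area A_cap = π/4 × (4.69 cm)² = 17.28 cm^2
Rod-side annular area A_ann = π/4 × (4.69² − 3.40²) = 8.196 cm^2
Net thrust = P_cap·A_cap − P_rod·A_ann = 16.22 kN − 3.746 kN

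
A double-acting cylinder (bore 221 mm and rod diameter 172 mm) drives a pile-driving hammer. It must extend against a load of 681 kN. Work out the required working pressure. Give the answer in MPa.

Cap-side area A_cap = π/4 × (221 mm)² = 38360 mm^2
P = F / A = 681 kN / A

P ≈ 17.8 MPa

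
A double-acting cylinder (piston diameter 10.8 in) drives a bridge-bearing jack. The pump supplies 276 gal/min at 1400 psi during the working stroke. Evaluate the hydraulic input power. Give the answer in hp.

Hydraulic power = P × Q

W ≈ 225 hp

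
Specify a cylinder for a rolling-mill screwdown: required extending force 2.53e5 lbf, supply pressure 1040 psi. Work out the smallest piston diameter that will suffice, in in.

Extension force acts on the full piston face: F = P × (π/4)D².
D = √(4F / (πP)) = √(4 × 2.53e5 lbf / (π × 1040 psi))

D ≈ 17.6 in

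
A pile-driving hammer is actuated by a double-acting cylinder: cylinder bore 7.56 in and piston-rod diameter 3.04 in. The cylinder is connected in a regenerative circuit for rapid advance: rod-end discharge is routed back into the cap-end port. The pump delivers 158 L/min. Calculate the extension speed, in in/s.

v ≈ 22.1 in/s

In regeneration the rod-end outflow joins the pump flow into the cap end, so the net volume the pump must supply per unit advance equals the rod cross-section area.
Rod cross-section A_rod = π/4 × (3.04 in)² = 7.258 in^2
v = Q_pump / A_rod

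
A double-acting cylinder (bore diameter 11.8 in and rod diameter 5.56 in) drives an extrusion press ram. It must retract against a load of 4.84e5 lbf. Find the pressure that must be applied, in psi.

P ≈ 5690 psi

Rod-side annular area A_ann = π/4 × (11.8² − 5.56²) = 85.08 in^2
Retraction: pressure acts on the annular area.
P = F / A = 4.84e5 lbf / A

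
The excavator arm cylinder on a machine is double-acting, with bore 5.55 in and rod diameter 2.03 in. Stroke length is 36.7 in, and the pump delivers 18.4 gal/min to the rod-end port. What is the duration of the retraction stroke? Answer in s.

Rod-side annular area A_ann = π/4 × (5.55² − 2.03²) = 20.96 in^2
Swept volume V = A × L; t = V / Q = A·L / Q

t ≈ 10.9 s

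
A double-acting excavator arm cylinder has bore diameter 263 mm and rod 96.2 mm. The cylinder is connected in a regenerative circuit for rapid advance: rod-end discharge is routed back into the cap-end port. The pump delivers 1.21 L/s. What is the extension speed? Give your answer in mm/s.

In regeneration the rod-end outflow joins the pump flow into the cap end, so the net volume the pump must supply per unit advance equals the rod cross-section area.
Rod cross-section A_rod = π/4 × (96.2 mm)² = 7268 mm^2
v = Q_pump / A_rod

v ≈ 166 mm/s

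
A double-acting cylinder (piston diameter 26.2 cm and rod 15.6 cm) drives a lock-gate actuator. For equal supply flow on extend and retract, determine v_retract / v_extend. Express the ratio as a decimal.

v_ret/v_ext ≈ 1.55

Cap-side area A_cap = π/4 × (26.2 cm)² = 539.1 cm^2
Rod-side annular area A_ann = π/4 × (26.2² − 15.6²) = 348.0 cm^2
For equal Q, v ∝ 1/A, so v_ret/v_ext = A_cap/A_ann.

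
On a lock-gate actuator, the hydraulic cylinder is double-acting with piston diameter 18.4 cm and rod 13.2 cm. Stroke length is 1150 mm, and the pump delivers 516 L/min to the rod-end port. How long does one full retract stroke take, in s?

t ≈ 1.73 s

Rod-side annular area A_ann = π/4 × (18.4² − 13.2²) = 129.1 cm^2
Swept volume V = A × L; t = V / Q = A·L / Q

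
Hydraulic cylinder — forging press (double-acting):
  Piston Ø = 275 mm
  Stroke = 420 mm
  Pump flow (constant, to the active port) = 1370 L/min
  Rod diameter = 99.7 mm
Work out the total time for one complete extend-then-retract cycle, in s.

Cap-side area A_cap = π/4 × (275 mm)² = 59400 mm^2
Rod-side annular area A_ann = π/4 × (275² − 99.7²) = 51590 mm^2
t_ext = A_cap·L/Q = 1.093 s
t_ret = A_ann·L/Q = 0.9489 s
t_cycle = t_ext + t_ret

t ≈ 2.04 s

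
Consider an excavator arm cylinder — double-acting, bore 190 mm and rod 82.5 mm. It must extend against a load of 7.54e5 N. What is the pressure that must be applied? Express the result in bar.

Cap-side area A_cap = π/4 × (190 mm)² = 28350 mm^2
P = F / A = 7.54e5 N / A

P ≈ 266 bar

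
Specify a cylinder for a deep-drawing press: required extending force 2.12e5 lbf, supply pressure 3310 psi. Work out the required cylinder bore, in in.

Extension force acts on the full piston face: F = P × (π/4)D².
D = √(4F / (πP)) = √(4 × 2.12e5 lbf / (π × 3310 psi))

D ≈ 9.03 in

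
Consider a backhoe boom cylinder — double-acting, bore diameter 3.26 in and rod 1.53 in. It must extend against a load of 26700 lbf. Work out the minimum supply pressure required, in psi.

Cap-side area A_cap = π/4 × (3.26 in)² = 8.347 in^2
P = F / A = 26700 lbf / A

P ≈ 3200 psi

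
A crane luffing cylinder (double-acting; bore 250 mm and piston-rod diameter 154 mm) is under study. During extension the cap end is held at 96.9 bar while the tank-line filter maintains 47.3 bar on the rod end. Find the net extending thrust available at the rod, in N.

F ≈ 3.32e5 N

Cap-side area A_cap = π/4 × (250 mm)² = 49090 mm^2
Rod-side annular area A_ann = π/4 × (250² − 154²) = 30460 mm^2
Net thrust = P_cap·A_cap − P_rod·A_ann = 4.757e5 N − 1.441e5 N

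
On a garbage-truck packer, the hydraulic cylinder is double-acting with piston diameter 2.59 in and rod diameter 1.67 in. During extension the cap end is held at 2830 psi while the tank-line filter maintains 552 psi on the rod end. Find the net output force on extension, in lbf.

F ≈ 13200 lbf

Cap-side area A_cap = π/4 × (2.59 in)² = 5.269 in^2
Rod-side annular area A_ann = π/4 × (2.59² − 1.67²) = 3.078 in^2
Net thrust = P_cap·A_cap − P_rod·A_ann = 14910 lbf − 1699 lbf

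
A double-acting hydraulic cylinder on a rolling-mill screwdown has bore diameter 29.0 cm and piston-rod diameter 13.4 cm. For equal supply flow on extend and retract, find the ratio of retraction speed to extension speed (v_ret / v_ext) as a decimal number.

Cap-side area A_cap = π/4 × (29.0 cm)² = 660.5 cm^2
Rod-side annular area A_ann = π/4 × (29.0² − 13.4²) = 519.5 cm^2
For equal Q, v ∝ 1/A, so v_ret/v_ext = A_cap/A_ann.

v_ret/v_ext ≈ 1.27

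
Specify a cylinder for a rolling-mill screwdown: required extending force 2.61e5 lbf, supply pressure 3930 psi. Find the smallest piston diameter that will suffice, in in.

D ≈ 9.20 in

Extension force acts on the full piston face: F = P × (π/4)D².
D = √(4F / (πP)) = √(4 × 2.61e5 lbf / (π × 3930 psi))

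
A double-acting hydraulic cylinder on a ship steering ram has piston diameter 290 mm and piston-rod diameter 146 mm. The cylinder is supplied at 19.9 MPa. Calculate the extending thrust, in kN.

F ≈ 1310 kN

Cap-side area A_cap = π/4 × (290 mm)² = 66050 mm^2
F = P × A_cap = 19.9 MPa × A_cap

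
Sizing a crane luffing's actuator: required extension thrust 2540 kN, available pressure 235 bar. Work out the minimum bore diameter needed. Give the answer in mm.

D ≈ 371 mm

Extension force acts on the full piston face: F = P × (π/4)D².
D = √(4F / (πP)) = √(4 × 2540 kN / (π × 235 bar))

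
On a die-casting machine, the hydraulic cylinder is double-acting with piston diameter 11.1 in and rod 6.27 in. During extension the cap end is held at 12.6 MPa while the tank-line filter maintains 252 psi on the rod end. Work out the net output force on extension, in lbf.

Cap-side area A_cap = π/4 × (11.1 in)² = 96.77 in^2
Rod-side annular area A_ann = π/4 × (11.1² − 6.27²) = 65.89 in^2
Net thrust = P_cap·A_cap − P_rod·A_ann = 1.768e5 lbf − 16600 lbf

F ≈ 1.60e5 lbf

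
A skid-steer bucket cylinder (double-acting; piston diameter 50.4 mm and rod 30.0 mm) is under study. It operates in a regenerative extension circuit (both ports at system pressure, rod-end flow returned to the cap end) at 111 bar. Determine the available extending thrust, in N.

With equal pressure on both faces, forces on the annular region cancel; the net push is pressure × rod cross-section.
Rod cross-section A_rod = π/4 × (30.0 mm)² = 706.9 mm^2
F = P × A_rod

F ≈ 7850 N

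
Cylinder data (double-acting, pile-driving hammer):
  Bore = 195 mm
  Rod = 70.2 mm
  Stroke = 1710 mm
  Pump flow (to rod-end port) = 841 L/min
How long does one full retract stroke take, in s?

t ≈ 3.17 s

Rod-side annular area A_ann = π/4 × (195² − 70.2²) = 25990 mm^2
Swept volume V = A × L; t = V / Q = A·L / Q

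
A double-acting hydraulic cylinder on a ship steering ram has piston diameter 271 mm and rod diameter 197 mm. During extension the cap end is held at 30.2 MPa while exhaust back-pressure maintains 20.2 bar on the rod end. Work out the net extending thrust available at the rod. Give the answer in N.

Cap-side area A_cap = π/4 × (271 mm)² = 57680 mm^2
Rod-side annular area A_ann = π/4 × (271² − 197²) = 27200 mm^2
Net thrust = P_cap·A_cap − P_rod·A_ann = 1.742e6 N − 54940 N

F ≈ 1.69e6 N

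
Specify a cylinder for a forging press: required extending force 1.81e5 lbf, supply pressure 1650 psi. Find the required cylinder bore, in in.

Extension force acts on the full piston face: F = P × (π/4)D².
D = √(4F / (πP)) = √(4 × 1.81e5 lbf / (π × 1650 psi))

D ≈ 11.8 in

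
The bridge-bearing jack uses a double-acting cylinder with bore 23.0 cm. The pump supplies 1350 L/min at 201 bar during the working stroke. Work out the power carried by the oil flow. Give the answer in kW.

Hydraulic power = P × Q

W ≈ 452 kW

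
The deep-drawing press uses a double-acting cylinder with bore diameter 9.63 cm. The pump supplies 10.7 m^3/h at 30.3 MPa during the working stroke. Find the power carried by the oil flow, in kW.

Hydraulic power = P × Q

W ≈ 90.1 kW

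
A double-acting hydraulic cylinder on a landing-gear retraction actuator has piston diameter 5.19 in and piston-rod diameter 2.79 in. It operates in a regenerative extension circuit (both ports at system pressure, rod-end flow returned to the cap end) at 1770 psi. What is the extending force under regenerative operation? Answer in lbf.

F ≈ 10800 lbf

With equal pressure on both faces, forces on the annular region cancel; the net push is pressure × rod cross-section.
Rod cross-section A_rod = π/4 × (2.79 in)² = 6.114 in^2
F = P × A_rod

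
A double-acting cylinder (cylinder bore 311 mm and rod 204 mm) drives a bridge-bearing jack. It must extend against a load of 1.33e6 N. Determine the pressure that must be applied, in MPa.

P ≈ 17.5 MPa

Cap-side area A_cap = π/4 × (311 mm)² = 75960 mm^2
P = F / A = 1.33e6 N / A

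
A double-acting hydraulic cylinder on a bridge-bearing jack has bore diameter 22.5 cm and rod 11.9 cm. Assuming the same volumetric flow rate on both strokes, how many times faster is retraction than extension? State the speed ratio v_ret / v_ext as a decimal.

Cap-side area A_cap = π/4 × (22.5 cm)² = 397.6 cm^2
Rod-side annular area A_ann = π/4 × (22.5² − 11.9²) = 286.4 cm^2
For equal Q, v ∝ 1/A, so v_ret/v_ext = A_cap/A_ann.

v_ret/v_ext ≈ 1.39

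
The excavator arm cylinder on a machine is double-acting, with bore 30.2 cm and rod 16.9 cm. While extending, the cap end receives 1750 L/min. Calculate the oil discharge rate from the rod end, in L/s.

Cap-side area A_cap = π/4 × (30.2 cm)² = 716.3 cm^2
Rod-side annular area A_ann = π/4 × (30.2² − 16.9²) = 492.0 cm^2
Piston speed v = Q_in/A_cap; rod-end outflow Q_out = v × A_ann = Q_in × A_ann/A_cap.

Q_out ≈ 20.0 L/s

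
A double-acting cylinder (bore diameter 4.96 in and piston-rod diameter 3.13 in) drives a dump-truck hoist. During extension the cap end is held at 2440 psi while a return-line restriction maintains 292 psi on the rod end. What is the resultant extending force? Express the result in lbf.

F ≈ 43800 lbf

Cap-side area A_cap = π/4 × (4.96 in)² = 19.32 in^2
Rod-side annular area A_ann = π/4 × (4.96² − 3.13²) = 11.63 in^2
Net thrust = P_cap·A_cap − P_rod·A_ann = 47150 lbf − 3395 lbf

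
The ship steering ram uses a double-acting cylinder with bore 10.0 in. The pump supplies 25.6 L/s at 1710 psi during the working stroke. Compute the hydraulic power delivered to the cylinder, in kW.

W ≈ 302 kW

Hydraulic power = P × Q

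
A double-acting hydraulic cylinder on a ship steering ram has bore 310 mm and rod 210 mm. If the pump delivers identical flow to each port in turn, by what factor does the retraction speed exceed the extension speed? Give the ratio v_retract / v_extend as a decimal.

Cap-side area A_cap = π/4 × (310 mm)² = 75480 mm^2
Rod-side annular area A_ann = π/4 × (310² − 210²) = 40840 mm^2
For equal Q, v ∝ 1/A, so v_ret/v_ext = A_cap/A_ann.

v_ret/v_ext ≈ 1.85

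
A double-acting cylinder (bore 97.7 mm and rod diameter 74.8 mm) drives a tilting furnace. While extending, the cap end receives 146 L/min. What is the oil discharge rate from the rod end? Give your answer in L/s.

Cap-side area A_cap = π/4 × (97.7 mm)² = 7497 mm^2
Rod-side annular area A_ann = π/4 × (97.7² − 74.8²) = 3103 mm^2
Piston speed v = Q_in/A_cap; rod-end outflow Q_out = v × A_ann = Q_in × A_ann/A_cap.

Q_out ≈ 1.01 L/s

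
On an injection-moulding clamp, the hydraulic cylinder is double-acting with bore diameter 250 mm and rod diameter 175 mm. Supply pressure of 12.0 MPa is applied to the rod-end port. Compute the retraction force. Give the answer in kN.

F ≈ 300 kN

Rod-side annular area A_ann = π/4 × (250² − 175²) = 25030 mm^2
On retraction the pressure acts on the annular area (bore minus rod).
F = P × A_ann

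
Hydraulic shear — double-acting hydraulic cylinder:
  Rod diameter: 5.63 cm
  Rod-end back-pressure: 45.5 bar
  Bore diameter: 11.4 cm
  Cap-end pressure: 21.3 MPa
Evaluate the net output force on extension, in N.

Cap-side area A_cap = π/4 × (11.4 cm)² = 102.1 cm^2
Rod-side annular area A_ann = π/4 × (11.4² − 5.63²) = 77.18 cm^2
Net thrust = P_cap·A_cap − P_rod·A_ann = 2.174e5 N − 35110 N

F ≈ 1.82e5 N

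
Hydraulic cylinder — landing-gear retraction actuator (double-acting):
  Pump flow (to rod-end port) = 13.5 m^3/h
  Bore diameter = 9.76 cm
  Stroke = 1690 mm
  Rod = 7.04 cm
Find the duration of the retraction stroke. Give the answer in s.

Rod-side annular area A_ann = π/4 × (9.76² − 7.04²) = 35.89 cm^2
Swept volume V = A × L; t = V / Q = A·L / Q

t ≈ 1.62 s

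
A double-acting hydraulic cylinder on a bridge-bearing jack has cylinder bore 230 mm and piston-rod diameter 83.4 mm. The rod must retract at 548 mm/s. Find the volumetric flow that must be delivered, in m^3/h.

Q ≈ 71.2 m^3/h

Rod-side annular area A_ann = π/4 × (230² − 83.4²) = 36080 mm^2
Q = A × v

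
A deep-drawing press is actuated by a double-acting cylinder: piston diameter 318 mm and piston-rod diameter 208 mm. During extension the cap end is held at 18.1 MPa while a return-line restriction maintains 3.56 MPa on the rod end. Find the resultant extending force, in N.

Cap-side area A_cap = π/4 × (318 mm)² = 79420 mm^2
Rod-side annular area A_ann = π/4 × (318² − 208²) = 45440 mm^2
Net thrust = P_cap·A_cap − P_rod·A_ann = 1.438e6 N − 1.618e5 N

F ≈ 1.28e6 N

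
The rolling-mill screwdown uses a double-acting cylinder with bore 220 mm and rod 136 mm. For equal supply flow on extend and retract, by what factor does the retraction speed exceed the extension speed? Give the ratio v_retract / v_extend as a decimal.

v_ret/v_ext ≈ 1.62

Cap-side area A_cap = π/4 × (220 mm)² = 38010 mm^2
Rod-side annular area A_ann = π/4 × (220² − 136²) = 23490 mm^2
For equal Q, v ∝ 1/A, so v_ret/v_ext = A_cap/A_ann.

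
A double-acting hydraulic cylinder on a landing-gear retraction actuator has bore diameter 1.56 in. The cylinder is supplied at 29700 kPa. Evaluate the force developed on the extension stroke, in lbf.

F ≈ 8230 lbf

Cap-side area A_cap = π/4 × (1.56 in)² = 1.911 in^2
F = P × A_cap = 29700 kPa × A_cap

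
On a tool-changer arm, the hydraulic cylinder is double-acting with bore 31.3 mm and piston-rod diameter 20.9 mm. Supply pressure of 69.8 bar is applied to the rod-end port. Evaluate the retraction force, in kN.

Rod-side annular area A_ann = π/4 × (31.3² − 20.9²) = 426.4 mm^2
On retraction the pressure acts on the annular area (bore minus rod).
F = P × A_ann

F ≈ 2.98 kN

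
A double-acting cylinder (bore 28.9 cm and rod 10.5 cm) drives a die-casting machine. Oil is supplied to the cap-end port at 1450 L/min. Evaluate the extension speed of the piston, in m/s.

Cap-side area A_cap = π/4 × (28.9 cm)² = 656.0 cm^2
v = Q / A

v ≈ 0.368 m/s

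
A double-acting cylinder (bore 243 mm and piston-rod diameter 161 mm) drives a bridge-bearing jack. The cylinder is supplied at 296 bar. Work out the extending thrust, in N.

Cap-side area A_cap = π/4 × (243 mm)² = 46380 mm^2
F = P × A_cap = 296 bar × A_cap

F ≈ 1.37e6 N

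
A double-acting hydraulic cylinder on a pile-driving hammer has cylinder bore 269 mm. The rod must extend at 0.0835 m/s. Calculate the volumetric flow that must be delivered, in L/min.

Cap-side area A_cap = π/4 × (269 mm)² = 56830 mm^2
Q = A × v

Q ≈ 285 L/min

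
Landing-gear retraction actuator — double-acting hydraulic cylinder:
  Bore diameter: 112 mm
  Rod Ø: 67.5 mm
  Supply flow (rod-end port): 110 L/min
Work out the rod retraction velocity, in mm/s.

v ≈ 292 mm/s

Rod-side annular area A_ann = π/4 × (112² − 67.5²) = 6274 mm^2
Flow into the rod-end port fills the annular volume.
v = Q / A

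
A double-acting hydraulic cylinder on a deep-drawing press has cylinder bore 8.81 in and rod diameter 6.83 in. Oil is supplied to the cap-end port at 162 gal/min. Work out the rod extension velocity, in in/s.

Cap-side area A_cap = π/4 × (8.81 in)² = 60.96 in^2
v = Q / A

v ≈ 10.2 in/s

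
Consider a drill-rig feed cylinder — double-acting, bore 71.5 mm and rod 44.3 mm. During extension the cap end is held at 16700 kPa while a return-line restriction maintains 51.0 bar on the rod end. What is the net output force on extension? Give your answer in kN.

F ≈ 54.4 kN

Cap-side area A_cap = π/4 × (71.5 mm)² = 4015 mm^2
Rod-side annular area A_ann = π/4 × (71.5² − 44.3²) = 2474 mm^2
Net thrust = P_cap·A_cap − P_rod·A_ann = 67.05 kN − 12.62 kN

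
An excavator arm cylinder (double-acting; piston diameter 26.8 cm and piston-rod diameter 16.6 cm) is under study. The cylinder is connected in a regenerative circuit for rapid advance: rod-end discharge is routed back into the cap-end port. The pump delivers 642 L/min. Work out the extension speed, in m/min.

In regeneration the rod-end outflow joins the pump flow into the cap end, so the net volume the pump must supply per unit advance equals the rod cross-section area.
Rod cross-section A_rod = π/4 × (16.6 cm)² = 216.4 cm^2
v = Q_pump / A_rod

v ≈ 29.7 m/min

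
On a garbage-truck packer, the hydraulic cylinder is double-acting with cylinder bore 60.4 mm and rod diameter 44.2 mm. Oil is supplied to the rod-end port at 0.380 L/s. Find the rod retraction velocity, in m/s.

v ≈ 0.286 m/s

Rod-side annular area A_ann = π/4 × (60.4² − 44.2²) = 1331 mm^2
Flow into the rod-end port fills the annular volume.
v = Q / A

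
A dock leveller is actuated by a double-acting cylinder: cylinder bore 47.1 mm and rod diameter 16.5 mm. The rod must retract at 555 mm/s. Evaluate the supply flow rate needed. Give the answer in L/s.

Q ≈ 0.848 L/s

Rod-side annular area A_ann = π/4 × (47.1² − 16.5²) = 1529 mm^2
Q = A × v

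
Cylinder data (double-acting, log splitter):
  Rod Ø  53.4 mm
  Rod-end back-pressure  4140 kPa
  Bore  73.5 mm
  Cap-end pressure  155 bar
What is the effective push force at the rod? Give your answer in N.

F ≈ 57500 N

Cap-side area A_cap = π/4 × (73.5 mm)² = 4243 mm^2
Rod-side annular area A_ann = π/4 × (73.5² − 53.4²) = 2003 mm^2
Net thrust = P_cap·A_cap − P_rod·A_ann = 65770 N − 8294 N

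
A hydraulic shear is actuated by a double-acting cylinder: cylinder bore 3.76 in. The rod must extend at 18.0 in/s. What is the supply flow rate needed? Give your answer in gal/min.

Cap-side area A_cap = π/4 × (3.76 in)² = 11.10 in^2
Q = A × v

Q ≈ 51.9 gal/min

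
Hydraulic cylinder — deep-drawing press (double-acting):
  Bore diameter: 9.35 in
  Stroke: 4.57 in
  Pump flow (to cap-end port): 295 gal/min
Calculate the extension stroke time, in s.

t ≈ 0.276 s

Cap-side area A_cap = π/4 × (9.35 in)² = 68.66 in^2
Swept volume V = A × L; t = V / Q = A·L / Q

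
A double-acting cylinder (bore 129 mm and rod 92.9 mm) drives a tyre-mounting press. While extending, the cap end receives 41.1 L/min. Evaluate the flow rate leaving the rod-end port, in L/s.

Q_out ≈ 0.330 L/s

Cap-side area A_cap = π/4 × (129 mm)² = 13070 mm^2
Rod-side annular area A_ann = π/4 × (129² − 92.9²) = 6292 mm^2
Piston speed v = Q_in/A_cap; rod-end outflow Q_out = v × A_ann = Q_in × A_ann/A_cap.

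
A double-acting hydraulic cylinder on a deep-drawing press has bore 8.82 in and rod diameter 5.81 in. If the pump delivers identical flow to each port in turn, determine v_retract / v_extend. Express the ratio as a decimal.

v_ret/v_ext ≈ 1.77

Cap-side area A_cap = π/4 × (8.82 in)² = 61.10 in^2
Rod-side annular area A_ann = π/4 × (8.82² − 5.81²) = 34.59 in^2
For equal Q, v ∝ 1/A, so v_ret/v_ext = A_cap/A_ann.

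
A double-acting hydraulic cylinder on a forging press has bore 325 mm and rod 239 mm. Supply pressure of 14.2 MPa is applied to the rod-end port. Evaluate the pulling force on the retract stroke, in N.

Rod-side annular area A_ann = π/4 × (325² − 239²) = 38090 mm^2
On retraction the pressure acts on the annular area (bore minus rod).
F = P × A_ann

F ≈ 5.41e5 N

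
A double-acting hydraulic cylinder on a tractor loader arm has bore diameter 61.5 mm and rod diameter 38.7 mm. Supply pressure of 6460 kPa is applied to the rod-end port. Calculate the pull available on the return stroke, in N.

F ≈ 11600 N

Rod-side annular area A_ann = π/4 × (61.5² − 38.7²) = 1794 mm^2
On retraction the pressure acts on the annular area (bore minus rod).
F = P × A_ann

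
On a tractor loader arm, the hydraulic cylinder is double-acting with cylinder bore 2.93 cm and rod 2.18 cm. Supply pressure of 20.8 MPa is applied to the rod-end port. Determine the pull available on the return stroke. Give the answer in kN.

F ≈ 6.26 kN

Rod-side annular area A_ann = π/4 × (2.93² − 2.18²) = 3.010 cm^2
On retraction the pressure acts on the annular area (bore minus rod).
F = P × A_ann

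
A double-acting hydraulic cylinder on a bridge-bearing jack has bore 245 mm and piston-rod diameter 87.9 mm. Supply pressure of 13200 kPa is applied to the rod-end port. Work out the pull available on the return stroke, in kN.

Rod-side annular area A_ann = π/4 × (245² − 87.9²) = 41080 mm^2
On retraction the pressure acts on the annular area (bore minus rod).
F = P × A_ann

F ≈ 542 kN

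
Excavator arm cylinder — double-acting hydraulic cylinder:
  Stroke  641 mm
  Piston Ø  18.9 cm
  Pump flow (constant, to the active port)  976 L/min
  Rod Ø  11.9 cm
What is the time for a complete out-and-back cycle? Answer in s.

t ≈ 1.77 s

Cap-side area A_cap = π/4 × (18.9 cm)² = 280.6 cm^2
Rod-side annular area A_ann = π/4 × (18.9² − 11.9²) = 169.3 cm^2
t_ext = A_cap·L/Q = 1.106 s
t_ret = A_ann·L/Q = 0.6673 s
t_cycle = t_ext + t_ret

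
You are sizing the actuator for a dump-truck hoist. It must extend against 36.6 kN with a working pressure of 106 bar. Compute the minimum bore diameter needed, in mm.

Extension force acts on the full piston face: F = P × (π/4)D².
D = √(4F / (πP)) = √(4 × 36.6 kN / (π × 106 bar))

D ≈ 66.3 mm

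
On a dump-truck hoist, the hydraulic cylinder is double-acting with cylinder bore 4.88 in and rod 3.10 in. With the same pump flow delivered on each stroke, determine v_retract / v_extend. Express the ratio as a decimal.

Cap-side area A_cap = π/4 × (4.88 in)² = 18.70 in^2
Rod-side annular area A_ann = π/4 × (4.88² − 3.10²) = 11.16 in^2
For equal Q, v ∝ 1/A, so v_ret/v_ext = A_cap/A_ann.

v_ret/v_ext ≈ 1.68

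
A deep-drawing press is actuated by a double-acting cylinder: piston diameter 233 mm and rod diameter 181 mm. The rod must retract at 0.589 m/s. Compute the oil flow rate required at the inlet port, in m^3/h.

Rod-side annular area A_ann = π/4 × (233² − 181²) = 16910 mm^2
Q = A × v

Q ≈ 35.9 m^3/h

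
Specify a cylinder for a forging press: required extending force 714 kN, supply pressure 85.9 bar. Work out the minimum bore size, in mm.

Extension force acts on the full piston face: F = P × (π/4)D².
D = √(4F / (πP)) = √(4 × 714 kN / (π × 85.9 bar))

D ≈ 325 mm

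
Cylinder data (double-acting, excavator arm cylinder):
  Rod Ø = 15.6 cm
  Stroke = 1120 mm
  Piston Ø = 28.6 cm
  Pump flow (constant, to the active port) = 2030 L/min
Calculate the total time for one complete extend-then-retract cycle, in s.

Cap-side area A_cap = π/4 × (28.6 cm)² = 642.4 cm^2
Rod-side annular area A_ann = π/4 × (28.6² − 15.6²) = 451.3 cm^2
t_ext = A_cap·L/Q = 2.127 s
t_ret = A_ann·L/Q = 1.494 s
t_cycle = t_ext + t_ret

t ≈ 3.62 s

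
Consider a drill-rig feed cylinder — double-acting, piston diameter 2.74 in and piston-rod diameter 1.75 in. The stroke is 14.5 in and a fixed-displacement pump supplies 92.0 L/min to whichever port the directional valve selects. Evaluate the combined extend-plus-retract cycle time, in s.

t ≈ 1.45 s

Cap-side area A_cap = π/4 × (2.74 in)² = 5.896 in^2
Rod-side annular area A_ann = π/4 × (2.74² − 1.75²) = 3.491 in^2
t_ext = A_cap·L/Q = 0.9137 s
t_ret = A_ann·L/Q = 0.5410 s
t_cycle = t_ext + t_ret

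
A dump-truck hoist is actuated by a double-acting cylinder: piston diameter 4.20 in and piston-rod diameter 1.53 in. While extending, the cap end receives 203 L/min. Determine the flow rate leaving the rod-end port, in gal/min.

Q_out ≈ 46.5 gal/min

Cap-side area A_cap = π/4 × (4.20 in)² = 13.85 in^2
Rod-side annular area A_ann = π/4 × (4.20² − 1.53²) = 12.02 in^2
Piston speed v = Q_in/A_cap; rod-end outflow Q_out = v × A_ann = Q_in × A_ann/A_cap.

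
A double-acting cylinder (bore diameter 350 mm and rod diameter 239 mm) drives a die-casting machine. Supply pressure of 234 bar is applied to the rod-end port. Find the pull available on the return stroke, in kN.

Rod-side annular area A_ann = π/4 × (350² − 239²) = 51350 mm^2
On retraction the pressure acts on the annular area (bore minus rod).
F = P × A_ann

F ≈ 1200 kN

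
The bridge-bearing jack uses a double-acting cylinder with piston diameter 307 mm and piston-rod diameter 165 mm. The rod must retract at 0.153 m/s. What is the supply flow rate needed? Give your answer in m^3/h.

Q ≈ 29.0 m^3/h

Rod-side annular area A_ann = π/4 × (307² − 165²) = 52640 mm^2
Q = A × v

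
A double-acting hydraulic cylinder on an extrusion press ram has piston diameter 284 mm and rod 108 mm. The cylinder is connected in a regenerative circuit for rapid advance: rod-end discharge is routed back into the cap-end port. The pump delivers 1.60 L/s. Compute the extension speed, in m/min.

v ≈ 10.5 m/min

In regeneration the rod-end outflow joins the pump flow into the cap end, so the net volume the pump must supply per unit advance equals the rod cross-section area.
Rod cross-section A_rod = π/4 × (108 mm)² = 9161 mm^2
v = Q_pump / A_rod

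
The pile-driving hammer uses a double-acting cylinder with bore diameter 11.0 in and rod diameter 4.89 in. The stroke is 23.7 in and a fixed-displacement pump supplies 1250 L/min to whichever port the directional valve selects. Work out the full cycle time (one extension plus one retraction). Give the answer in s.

Cap-side area A_cap = π/4 × (11.0 in)² = 95.03 in^2
Rod-side annular area A_ann = π/4 × (11.0² − 4.89²) = 76.25 in^2
t_ext = A_cap·L/Q = 1.772 s
t_ret = A_ann·L/Q = 1.421 s
t_cycle = t_ext + t_ret

t ≈ 3.19 s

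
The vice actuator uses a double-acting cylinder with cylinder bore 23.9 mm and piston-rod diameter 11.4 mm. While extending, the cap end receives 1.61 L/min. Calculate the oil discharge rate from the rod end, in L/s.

Q_out ≈ 0.0207 L/s

Cap-side area A_cap = π/4 × (23.9 mm)² = 448.6 mm^2
Rod-side annular area A_ann = π/4 × (23.9² − 11.4²) = 346.6 mm^2
Piston speed v = Q_in/A_cap; rod-end outflow Q_out = v × A_ann = Q_in × A_ann/A_cap.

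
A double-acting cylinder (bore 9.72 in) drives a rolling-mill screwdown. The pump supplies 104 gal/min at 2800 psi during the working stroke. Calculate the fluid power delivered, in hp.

W ≈ 170 hp

Hydraulic power = P × Q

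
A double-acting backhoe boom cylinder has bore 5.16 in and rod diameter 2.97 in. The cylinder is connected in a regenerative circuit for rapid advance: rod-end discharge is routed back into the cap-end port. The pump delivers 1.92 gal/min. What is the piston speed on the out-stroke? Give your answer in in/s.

v ≈ 1.07 in/s

In regeneration the rod-end outflow joins the pump flow into the cap end, so the net volume the pump must supply per unit advance equals the rod cross-section area.
Rod cross-section A_rod = π/4 × (2.97 in)² = 6.928 in^2
v = Q_pump / A_rod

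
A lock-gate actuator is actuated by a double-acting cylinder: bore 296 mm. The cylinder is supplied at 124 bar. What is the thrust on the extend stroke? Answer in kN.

Cap-side area A_cap = π/4 × (296 mm)² = 68810 mm^2
F = P × A_cap = 124 bar × A_cap

F ≈ 853 kN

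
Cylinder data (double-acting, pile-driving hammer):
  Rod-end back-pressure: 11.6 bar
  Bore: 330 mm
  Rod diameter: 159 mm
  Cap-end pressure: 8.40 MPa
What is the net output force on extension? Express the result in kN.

F ≈ 642 kN

Cap-side area A_cap = π/4 × (330 mm)² = 85530 mm^2
Rod-side annular area A_ann = π/4 × (330² − 159²) = 65670 mm^2
Net thrust = P_cap·A_cap − P_rod·A_ann = 718.5 kN − 76.18 kN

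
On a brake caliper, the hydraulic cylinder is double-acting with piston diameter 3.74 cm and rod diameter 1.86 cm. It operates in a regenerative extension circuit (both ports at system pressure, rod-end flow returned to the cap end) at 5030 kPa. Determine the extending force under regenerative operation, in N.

With equal pressure on both faces, forces on the annular region cancel; the net push is pressure × rod cross-section.
Rod cross-section A_rod = π/4 × (1.86 cm)² = 2.717 cm^2
F = P × A_rod

F ≈ 1370 N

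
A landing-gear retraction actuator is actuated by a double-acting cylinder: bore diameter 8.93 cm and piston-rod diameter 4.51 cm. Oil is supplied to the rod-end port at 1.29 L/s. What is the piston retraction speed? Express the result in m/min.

Rod-side annular area A_ann = π/4 × (8.93² − 4.51²) = 46.66 cm^2
Flow into the rod-end port fills the annular volume.
v = Q / A

v ≈ 16.6 m/min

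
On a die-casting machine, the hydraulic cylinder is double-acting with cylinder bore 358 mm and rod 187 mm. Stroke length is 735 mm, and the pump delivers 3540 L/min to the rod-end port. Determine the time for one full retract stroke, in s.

t ≈ 0.912 s

Rod-side annular area A_ann = π/4 × (358² − 187²) = 73200 mm^2
Swept volume V = A × L; t = V / Q = A·L / Q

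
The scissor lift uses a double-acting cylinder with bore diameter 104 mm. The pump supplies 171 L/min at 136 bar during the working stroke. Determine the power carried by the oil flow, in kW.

Hydraulic power = P × Q

W ≈ 38.8 kW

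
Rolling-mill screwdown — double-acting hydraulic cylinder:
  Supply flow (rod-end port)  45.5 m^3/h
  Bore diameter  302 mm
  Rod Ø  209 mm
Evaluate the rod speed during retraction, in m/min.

v ≈ 20.3 m/min

Rod-side annular area A_ann = π/4 × (302² − 209²) = 37320 mm^2
Flow into the rod-end port fills the annular volume.
v = Q / A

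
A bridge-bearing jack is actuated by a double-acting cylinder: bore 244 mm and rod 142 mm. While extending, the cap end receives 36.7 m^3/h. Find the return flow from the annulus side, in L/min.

Cap-side area A_cap = π/4 × (244 mm)² = 46760 mm^2
Rod-side annular area A_ann = π/4 × (244² − 142²) = 30920 mm^2
Piston speed v = Q_in/A_cap; rod-end outflow Q_out = v × A_ann = Q_in × A_ann/A_cap.

Q_out ≈ 405 L/min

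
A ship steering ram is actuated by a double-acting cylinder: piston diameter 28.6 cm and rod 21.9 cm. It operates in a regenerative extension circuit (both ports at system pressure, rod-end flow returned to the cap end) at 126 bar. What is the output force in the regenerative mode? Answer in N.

F ≈ 4.75e5 N

With equal pressure on both faces, forces on the annular region cancel; the net push is pressure × rod cross-section.
Rod cross-section A_rod = π/4 × (21.9 cm)² = 376.7 cm^2
F = P × A_rod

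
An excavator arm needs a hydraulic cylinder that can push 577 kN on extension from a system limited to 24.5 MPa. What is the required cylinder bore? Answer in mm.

D ≈ 173 mm

Extension force acts on the full piston face: F = P × (π/4)D².
D = √(4F / (πP)) = √(4 × 577 kN / (π × 24.5 MPa))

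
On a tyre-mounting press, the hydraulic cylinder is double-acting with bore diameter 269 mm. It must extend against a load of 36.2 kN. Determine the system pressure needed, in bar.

Cap-side area A_cap = π/4 × (269 mm)² = 56830 mm^2
P = F / A = 36.2 kN / A

P ≈ 6.37 bar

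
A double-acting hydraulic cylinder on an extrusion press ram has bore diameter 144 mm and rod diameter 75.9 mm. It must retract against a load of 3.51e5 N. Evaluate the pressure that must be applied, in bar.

Rod-side annular area A_ann = π/4 × (144² − 75.9²) = 11760 mm^2
Retraction: pressure acts on the annular area.
P = F / A = 3.51e5 N / A

P ≈ 298 bar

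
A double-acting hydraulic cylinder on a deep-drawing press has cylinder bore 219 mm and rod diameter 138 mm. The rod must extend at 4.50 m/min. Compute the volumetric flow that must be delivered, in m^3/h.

Cap-side area A_cap = π/4 × (219 mm)² = 37670 mm^2
Q = A × v

Q ≈ 10.2 m^3/h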